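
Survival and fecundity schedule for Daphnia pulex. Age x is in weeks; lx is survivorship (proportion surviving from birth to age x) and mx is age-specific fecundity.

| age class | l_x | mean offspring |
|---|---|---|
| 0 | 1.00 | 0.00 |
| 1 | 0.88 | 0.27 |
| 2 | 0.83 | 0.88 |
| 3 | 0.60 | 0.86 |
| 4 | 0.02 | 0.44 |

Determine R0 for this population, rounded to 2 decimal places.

lx·mx by age: 0, 0.2376, 0.7304, 0.516, 0.0088
R0 = Σ lx·mx = 1.4928 → 1.49

1.49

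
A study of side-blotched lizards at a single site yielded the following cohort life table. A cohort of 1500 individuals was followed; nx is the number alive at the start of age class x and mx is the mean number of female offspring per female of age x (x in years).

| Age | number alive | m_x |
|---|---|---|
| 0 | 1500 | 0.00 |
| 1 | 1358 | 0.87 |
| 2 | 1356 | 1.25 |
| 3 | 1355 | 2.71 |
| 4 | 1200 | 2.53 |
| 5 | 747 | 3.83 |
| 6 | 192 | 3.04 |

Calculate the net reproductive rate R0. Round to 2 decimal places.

8.69

lx = nx/n0 = nx/1500: 1, 0.90533…, 0.904, 0.90333…, 0.8, 0.498, 0.128
lx·mx by age: 0, 0.78764…, 1.13, 2.448033…, 2.024, 1.90734, 0.38912
R0 = Σ lx·mx = 8.686133… → 8.69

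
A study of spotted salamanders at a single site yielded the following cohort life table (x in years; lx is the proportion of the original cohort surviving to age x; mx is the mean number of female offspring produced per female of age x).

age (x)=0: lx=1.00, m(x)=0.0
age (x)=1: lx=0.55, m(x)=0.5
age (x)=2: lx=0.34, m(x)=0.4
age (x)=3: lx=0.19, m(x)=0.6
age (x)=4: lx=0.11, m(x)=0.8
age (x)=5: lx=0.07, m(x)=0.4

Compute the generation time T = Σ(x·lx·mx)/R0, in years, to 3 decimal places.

2.154

lx·mx: 0, 0.275, 0.136, 0.114, 0.088, 0.028 → R0 = 0.641
x·lx·mx: 0, 0.275, 0.272, 0.342, 0.352, 0.14 → Σ = 1.381
T = 1.381 / 0.641 = 2.154446… → 2.154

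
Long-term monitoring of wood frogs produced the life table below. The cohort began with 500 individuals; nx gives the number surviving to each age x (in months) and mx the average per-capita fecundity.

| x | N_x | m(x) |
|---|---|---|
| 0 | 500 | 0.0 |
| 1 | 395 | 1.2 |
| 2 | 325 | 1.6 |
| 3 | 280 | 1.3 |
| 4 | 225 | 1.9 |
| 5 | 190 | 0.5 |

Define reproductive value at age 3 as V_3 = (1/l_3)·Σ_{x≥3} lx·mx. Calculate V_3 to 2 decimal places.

3.17

lx = nx/n0 = nx/500: 1, 0.79, 0.65, 0.56, 0.45, 0.38
lx·mx for x ≥ 3: 0.728, 0.855, 0.19 → sum = 1.773
V_3 = 1.773 / l_3 = 1.773 / 0.56 = 3.166071… → 3.17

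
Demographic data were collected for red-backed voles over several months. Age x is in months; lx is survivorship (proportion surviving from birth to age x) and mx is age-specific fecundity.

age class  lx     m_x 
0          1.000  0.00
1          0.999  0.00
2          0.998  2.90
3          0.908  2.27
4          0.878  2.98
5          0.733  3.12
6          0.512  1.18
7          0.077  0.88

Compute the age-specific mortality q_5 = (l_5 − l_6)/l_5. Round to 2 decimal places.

0.30

q_5 = (l_5 − l_6) / l_5 = (0.733 − 0.512) / 0.733
     = 0.221 / 0.733 = 0.301501… → 0.30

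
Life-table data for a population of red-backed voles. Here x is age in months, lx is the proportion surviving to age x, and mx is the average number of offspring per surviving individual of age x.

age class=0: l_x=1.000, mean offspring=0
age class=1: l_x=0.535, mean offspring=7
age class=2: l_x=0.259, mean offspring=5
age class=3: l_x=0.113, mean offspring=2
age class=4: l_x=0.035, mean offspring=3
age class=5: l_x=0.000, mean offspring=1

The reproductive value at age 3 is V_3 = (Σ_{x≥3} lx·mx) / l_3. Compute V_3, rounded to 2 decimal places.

2.93

lx·mx for x ≥ 3: 0.226, 0.105, 0 → sum = 0.331
V_3 = 0.331 / l_3 = 0.331 / 0.113 = 2.929204… → 2.93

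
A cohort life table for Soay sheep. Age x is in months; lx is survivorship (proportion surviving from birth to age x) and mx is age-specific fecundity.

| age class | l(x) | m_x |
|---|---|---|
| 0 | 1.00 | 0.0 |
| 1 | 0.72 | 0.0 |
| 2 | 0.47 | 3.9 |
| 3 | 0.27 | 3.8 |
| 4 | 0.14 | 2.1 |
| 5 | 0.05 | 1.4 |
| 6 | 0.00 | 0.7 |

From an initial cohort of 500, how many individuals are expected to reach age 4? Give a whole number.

70

Expected survivors = N0 · l_4 = 500 × 0.14 = 70 → 70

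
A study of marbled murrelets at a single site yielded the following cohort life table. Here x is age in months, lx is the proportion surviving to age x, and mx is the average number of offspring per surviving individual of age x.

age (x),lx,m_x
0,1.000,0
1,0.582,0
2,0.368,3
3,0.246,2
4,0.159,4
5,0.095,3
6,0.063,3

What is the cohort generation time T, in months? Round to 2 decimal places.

3.25

lx·mx: 0, 0, 1.104, 0.492, 0.636, 0.285, 0.189 → R0 = 2.706
x·lx·mx: 0, 0, 2.208, 1.476, 2.544, 1.425, 1.134 → Σ = 8.787
T = 8.787 / 2.706 = 3.247228… → 3.25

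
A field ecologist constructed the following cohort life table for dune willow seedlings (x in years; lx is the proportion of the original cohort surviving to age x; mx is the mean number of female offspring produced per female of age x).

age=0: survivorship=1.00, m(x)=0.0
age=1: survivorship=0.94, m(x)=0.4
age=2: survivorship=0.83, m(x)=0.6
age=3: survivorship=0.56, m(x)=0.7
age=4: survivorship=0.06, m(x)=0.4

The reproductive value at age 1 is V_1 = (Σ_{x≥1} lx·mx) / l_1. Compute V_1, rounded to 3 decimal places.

1.372

lx·mx for x ≥ 1: 0.376, 0.498, 0.392, 0.024 → sum = 1.29
V_1 = 1.29 / l_1 = 1.29 / 0.94 = 1.37234… → 1.372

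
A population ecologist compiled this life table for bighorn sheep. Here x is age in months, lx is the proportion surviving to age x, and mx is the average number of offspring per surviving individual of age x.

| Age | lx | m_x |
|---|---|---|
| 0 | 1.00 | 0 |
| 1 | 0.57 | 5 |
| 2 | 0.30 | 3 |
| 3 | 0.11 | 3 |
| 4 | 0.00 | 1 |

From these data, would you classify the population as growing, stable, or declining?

growing

R0 = Σ lx·mx = 0 + 2.85 + 0.9 + 0.33 + 0 = 4.08
R0 > 1, so the population is growing.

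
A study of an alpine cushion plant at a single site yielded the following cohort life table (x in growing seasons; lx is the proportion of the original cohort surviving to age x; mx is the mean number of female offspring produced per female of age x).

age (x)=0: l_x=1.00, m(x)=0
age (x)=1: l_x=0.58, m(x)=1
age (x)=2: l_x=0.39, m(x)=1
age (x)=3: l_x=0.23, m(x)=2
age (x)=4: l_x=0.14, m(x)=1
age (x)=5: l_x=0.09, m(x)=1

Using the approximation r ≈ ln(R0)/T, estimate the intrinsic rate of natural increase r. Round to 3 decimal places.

0.224

R0 = Σ lx·mx = 0 + 0.58 + 0.39 + 0.46 + 0.14 + 0.09 = 1.66
Σ x·lx·mx = 3.75; T = 3.75/1.66 = 2.25904…
r ≈ ln(R0)/T = ln(1.66)/2.25904… = 0.22435… → 0.224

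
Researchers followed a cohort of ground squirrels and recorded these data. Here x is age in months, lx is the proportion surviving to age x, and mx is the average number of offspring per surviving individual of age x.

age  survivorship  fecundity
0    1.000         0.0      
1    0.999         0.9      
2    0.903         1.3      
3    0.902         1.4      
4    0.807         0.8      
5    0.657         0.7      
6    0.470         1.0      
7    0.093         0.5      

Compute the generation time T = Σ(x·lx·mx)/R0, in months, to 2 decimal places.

3.04

lx·mx: 0, 0.8991, 1.1739, 1.2628, 0.6456, 0.4599, 0.47, 0.0465 → R0 = 4.9578
x·lx·mx: 0, 0.8991, 2.3478, 3.7884, 2.5824, 2.2995, 2.82, 0.3255 → Σ = 15.0627
T = 15.0627 / 4.9578 = 3.038182… → 3.04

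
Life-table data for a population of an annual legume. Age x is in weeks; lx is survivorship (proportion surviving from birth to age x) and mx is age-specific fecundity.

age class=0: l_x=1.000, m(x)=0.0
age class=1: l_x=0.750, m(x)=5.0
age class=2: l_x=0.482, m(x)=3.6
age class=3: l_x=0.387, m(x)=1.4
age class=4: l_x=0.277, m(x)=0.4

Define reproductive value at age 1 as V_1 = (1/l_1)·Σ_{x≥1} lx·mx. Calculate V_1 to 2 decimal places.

8.18

lx·mx for x ≥ 1: 3.75, 1.7352, 0.5418, 0.1108 → sum = 6.1378
V_1 = 6.1378 / l_1 = 6.1378 / 0.75 = 8.183733… → 8.18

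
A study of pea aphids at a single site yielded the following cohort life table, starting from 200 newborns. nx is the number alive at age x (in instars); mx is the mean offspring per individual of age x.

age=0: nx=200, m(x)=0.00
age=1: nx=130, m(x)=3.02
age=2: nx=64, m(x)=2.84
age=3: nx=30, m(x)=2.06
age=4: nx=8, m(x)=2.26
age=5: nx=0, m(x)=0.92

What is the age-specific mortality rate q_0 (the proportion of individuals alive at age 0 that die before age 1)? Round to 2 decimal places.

0.35

lx = nx/n0 = nx/200: 1, 0.65, 0.32, 0.15, 0.04, 0
q_0 = (l_0 − l_1) / l_0 = (1 − 0.65) / 1
     = 0.35 / 1 = 0.35 → 0.35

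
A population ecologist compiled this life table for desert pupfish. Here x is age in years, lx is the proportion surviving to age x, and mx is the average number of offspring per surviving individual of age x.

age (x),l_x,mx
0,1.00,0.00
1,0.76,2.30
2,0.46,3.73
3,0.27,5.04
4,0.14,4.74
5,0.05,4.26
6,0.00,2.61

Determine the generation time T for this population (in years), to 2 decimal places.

2.28

lx·mx: 0, 1.748, 1.7158, 1.3608, 0.6636, 0.213, 0 → R0 = 5.7012
x·lx·mx: 0, 1.748, 3.4316, 4.0824, 2.6544, 1.065, 0 → Σ = 12.9814
T = 12.9814 / 5.7012 = 2.276959… → 2.28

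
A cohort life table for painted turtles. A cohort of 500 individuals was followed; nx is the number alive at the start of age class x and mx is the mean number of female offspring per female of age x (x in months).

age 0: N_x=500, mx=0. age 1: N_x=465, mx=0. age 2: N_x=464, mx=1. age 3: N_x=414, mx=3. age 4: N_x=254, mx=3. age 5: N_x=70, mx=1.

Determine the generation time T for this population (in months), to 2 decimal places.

lx = nx/n0 = nx/500: 1, 0.93, 0.928, 0.828, 0.508, 0.14
lx·mx: 0, 0, 0.928, 2.484, 1.524, 0.14 → R0 = 5.076
x·lx·mx: 0, 0, 1.856, 7.452, 6.096, 0.7 → Σ = 16.104
T = 16.104 / 5.076 = 3.172577… → 3.17

3.17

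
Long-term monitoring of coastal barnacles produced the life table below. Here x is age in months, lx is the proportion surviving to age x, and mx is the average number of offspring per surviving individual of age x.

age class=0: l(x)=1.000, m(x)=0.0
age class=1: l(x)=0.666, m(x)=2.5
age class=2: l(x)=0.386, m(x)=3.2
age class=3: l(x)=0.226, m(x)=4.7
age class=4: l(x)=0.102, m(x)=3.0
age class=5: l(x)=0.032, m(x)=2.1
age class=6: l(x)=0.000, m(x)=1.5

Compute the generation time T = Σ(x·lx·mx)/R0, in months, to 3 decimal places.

lx·mx: 0, 1.665, 1.2352, 1.0622, 0.306, 0.0672, 0 → R0 = 4.3356
x·lx·mx: 0, 1.665, 2.4704, 3.1866, 1.224, 0.336, 0 → Σ = 8.882
T = 8.882 / 4.3356 = 2.048621… → 2.049

2.049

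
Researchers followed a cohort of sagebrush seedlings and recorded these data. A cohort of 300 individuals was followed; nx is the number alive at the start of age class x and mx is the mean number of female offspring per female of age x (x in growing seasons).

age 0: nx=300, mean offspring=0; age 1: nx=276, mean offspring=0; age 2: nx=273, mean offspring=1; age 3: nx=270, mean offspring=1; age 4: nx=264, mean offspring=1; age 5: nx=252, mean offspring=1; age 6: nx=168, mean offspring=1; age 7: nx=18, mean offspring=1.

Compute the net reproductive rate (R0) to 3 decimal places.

lx = nx/n0 = nx/300: 1, 0.92, 0.91, 0.9, 0.88, 0.84, 0.56, 0.06
lx·mx by age: 0, 0, 0.91, 0.9, 0.88, 0.84, 0.56, 0.06
R0 = Σ lx·mx = 4.15 → 4.150

4.150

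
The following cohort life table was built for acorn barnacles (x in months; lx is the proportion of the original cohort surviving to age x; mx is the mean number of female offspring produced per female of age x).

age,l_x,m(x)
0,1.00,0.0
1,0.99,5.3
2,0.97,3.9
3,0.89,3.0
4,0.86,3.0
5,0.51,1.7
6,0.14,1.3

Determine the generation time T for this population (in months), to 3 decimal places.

lx·mx: 0, 5.247, 3.783, 2.67, 2.58, 0.867, 0.182 → R0 = 15.329
x·lx·mx: 0, 5.247, 7.566, 8.01, 10.32, 4.335, 1.092 → Σ = 36.57
T = 36.57 / 15.329 = 2.385674… → 2.386

2.386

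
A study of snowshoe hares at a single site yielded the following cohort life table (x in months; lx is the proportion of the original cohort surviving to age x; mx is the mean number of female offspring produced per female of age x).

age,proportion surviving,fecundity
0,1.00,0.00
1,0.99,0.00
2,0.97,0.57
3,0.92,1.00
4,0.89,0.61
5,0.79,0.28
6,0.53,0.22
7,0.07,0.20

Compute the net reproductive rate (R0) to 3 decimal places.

lx·mx by age: 0, 0, 0.5529, 0.92, 0.5429, 0.2212, 0.1166, 0.014
R0 = Σ lx·mx = 2.3676 → 2.368

2.368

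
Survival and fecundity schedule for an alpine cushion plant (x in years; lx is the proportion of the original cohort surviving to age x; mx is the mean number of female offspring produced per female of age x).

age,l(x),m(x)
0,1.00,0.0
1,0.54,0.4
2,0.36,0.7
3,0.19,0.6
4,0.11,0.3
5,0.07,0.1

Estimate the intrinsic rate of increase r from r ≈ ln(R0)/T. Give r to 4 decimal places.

R0 = Σ lx·mx = 0 + 0.216 + 0.252 + 0.114 + 0.033 + 0.007 = 0.622
Σ x·lx·mx = 1.229; T = 1.229/0.622 = 1.97588…
r ≈ ln(R0)/T = ln(0.622)/1.97588… = -0.240305… → -0.2403

-0.2403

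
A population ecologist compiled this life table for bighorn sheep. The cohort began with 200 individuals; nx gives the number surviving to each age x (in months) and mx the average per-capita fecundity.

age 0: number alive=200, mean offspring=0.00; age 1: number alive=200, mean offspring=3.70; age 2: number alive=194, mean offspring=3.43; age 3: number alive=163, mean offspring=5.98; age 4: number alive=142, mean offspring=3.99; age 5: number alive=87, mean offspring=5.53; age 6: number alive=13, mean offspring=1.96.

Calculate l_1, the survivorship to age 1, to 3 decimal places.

1.000

l_1 = n_1/n_0 = 200/200 = 1 → 1.000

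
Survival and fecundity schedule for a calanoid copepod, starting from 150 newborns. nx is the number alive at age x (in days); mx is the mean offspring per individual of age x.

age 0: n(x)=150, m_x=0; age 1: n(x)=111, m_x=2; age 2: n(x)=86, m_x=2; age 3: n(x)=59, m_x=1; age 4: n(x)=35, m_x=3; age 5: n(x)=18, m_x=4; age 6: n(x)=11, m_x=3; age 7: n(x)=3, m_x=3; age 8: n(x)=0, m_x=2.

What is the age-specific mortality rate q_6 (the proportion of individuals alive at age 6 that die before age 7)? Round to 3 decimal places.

lx = nx/n0 = nx/150: 1, 0.74, 0.57333…, 0.39333…, 0.23333…, 0.12, 0.07333…, 0.02, 0
q_6 = (l_6 − l_7) / l_6 = (0.073333… − 0.02) / 0.073333…
     = 0.053333… / 0.073333… = 0.727273… → 0.727

0.727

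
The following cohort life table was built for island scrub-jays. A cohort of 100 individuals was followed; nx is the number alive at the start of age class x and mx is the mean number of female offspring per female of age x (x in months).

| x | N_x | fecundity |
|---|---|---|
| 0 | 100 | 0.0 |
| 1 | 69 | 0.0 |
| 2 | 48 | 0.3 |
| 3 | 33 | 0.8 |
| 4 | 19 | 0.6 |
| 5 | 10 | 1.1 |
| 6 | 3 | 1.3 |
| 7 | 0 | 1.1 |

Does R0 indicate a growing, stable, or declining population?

declining

lx = nx/n0 = nx/100: 1, 0.69, 0.48, 0.33, 0.19, 0.1, 0.03, 0
R0 = Σ lx·mx = 0 + 0 + 0.144 + 0.264 + 0.114 + 0.11 + 0.039 + 0 = 0.671
R0 < 1, so the population is declining.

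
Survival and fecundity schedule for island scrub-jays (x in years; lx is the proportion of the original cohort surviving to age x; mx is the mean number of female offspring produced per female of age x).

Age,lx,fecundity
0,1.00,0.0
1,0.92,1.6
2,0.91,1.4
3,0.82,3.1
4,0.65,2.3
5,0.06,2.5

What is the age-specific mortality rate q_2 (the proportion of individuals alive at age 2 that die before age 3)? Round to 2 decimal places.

q_2 = (l_2 − l_3) / l_2 = (0.91 − 0.82) / 0.91
     = 0.09 / 0.91 = 0.098901… → 0.10

0.10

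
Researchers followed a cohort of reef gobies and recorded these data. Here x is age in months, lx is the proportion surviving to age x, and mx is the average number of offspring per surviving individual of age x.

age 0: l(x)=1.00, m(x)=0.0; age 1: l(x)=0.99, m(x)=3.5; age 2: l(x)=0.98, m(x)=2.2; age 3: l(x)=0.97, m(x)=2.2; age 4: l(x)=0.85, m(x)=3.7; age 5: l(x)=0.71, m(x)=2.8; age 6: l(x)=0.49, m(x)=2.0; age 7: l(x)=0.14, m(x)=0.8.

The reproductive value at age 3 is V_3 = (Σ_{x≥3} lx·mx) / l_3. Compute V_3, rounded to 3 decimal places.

8.618

lx·mx for x ≥ 3: 2.134, 3.145, 1.988, 0.98, 0.112 → sum = 8.359
V_3 = 8.359 / l_3 = 8.359 / 0.97 = 8.617526… → 8.618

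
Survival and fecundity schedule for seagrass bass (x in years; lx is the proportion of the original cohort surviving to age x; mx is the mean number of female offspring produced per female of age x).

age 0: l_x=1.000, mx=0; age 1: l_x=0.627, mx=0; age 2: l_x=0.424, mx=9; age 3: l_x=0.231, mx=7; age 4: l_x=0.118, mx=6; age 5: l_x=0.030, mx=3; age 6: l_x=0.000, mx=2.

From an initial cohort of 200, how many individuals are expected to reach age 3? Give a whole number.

46

Expected survivors = N0 · l_3 = 200 × 0.231 = 46.2 → 46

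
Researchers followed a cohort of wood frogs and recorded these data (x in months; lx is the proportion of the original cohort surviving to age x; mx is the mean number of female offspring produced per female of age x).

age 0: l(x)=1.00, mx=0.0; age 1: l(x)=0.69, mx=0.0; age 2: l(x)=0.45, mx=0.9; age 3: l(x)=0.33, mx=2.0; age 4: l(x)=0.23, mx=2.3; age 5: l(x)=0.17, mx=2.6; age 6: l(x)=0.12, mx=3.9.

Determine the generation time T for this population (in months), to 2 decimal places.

lx·mx: 0, 0, 0.405, 0.66, 0.529, 0.442, 0.468 → R0 = 2.504
x·lx·mx: 0, 0, 0.81, 1.98, 2.116, 2.21, 2.808 → Σ = 9.924
T = 9.924 / 2.504 = 3.963259… → 3.96

3.96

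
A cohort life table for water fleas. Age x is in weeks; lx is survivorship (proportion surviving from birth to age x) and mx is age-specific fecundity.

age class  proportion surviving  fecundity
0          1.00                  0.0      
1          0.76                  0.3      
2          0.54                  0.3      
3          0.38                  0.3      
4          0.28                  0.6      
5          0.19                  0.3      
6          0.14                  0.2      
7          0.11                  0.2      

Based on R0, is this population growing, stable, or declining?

declining

R0 = Σ lx·mx = 0 + 0.228 + 0.162 + 0.114 + 0.168 + 0.057 + 0.028 + 0.022 = 0.779
R0 < 1, so the population is declining.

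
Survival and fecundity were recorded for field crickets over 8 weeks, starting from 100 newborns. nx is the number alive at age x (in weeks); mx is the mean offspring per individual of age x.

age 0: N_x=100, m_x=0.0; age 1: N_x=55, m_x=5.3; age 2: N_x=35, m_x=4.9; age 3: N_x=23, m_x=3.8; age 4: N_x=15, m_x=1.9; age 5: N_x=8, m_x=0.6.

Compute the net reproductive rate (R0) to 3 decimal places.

5.837

lx = nx/n0 = nx/100: 1, 0.55, 0.35, 0.23, 0.15, 0.08
lx·mx by age: 0, 2.915, 1.715, 0.874, 0.285, 0.048
R0 = Σ lx·mx = 5.837 → 5.837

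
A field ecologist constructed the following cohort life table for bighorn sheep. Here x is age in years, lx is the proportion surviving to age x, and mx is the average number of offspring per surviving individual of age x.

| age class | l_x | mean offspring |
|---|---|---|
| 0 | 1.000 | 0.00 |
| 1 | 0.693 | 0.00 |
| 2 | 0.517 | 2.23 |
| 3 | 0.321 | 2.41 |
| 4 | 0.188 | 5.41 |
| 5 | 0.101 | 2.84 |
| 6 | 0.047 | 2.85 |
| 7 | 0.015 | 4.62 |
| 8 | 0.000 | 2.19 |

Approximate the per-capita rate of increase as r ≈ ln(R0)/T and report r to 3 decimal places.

R0 = Σ lx·mx = 0 + 0 + 1.15291 + 0.77361 + 1.01708 + 0.28684 + 0.13395 + 0.0693 + 0 = 3.43369
Σ x·lx·mx = 11.41797; T = 11.41797/3.43369 = 3.32528…
r ≈ ln(R0)/T = ln(3.43369)/3.32528… = 0.37099… → 0.371

0.371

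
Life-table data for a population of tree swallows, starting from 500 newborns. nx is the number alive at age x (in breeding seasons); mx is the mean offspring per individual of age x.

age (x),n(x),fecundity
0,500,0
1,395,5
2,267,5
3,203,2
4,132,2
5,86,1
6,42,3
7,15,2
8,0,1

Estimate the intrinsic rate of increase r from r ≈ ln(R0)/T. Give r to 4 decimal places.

1.0833

lx = nx/n0 = nx/500: 1, 0.79, 0.534, 0.406, 0.264, 0.172, 0.084, 0.03, 0
R0 = Σ lx·mx = 0 + 3.95 + 2.67 + 0.812 + 0.528 + 0.172 + 0.252 + 0.06 + 0 = 8.444
Σ x·lx·mx = 16.63; T = 16.63/8.444 = 1.96945…
r ≈ ln(R0)/T = ln(8.444)/1.96945… = 1.083277… → 1.0833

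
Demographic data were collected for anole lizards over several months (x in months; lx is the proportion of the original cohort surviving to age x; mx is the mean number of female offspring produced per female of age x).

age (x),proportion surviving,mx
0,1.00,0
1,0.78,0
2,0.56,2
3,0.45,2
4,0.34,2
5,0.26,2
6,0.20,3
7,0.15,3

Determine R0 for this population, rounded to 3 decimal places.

lx·mx by age: 0, 0, 1.12, 0.9, 0.68, 0.52, 0.6, 0.45
R0 = Σ lx·mx = 4.27 → 4.270

4.270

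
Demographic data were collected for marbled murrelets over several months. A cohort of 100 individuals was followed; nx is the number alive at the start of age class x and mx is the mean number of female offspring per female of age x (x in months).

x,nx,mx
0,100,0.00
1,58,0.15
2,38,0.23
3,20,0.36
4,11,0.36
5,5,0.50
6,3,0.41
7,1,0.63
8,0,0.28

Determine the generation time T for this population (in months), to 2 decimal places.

2.67

lx = nx/n0 = nx/100: 1, 0.58, 0.38, 0.2, 0.11, 0.05, 0.03, 0.01, 0
lx·mx: 0, 0.087, 0.0874, 0.072, 0.0396, 0.025, 0.0123, 0.0063, 0 → R0 = 0.3296
x·lx·mx: 0, 0.087, 0.1748, 0.216, 0.1584, 0.125, 0.0738, 0.0441, 0 → Σ = 0.8791
T = 0.8791 / 0.3296 = 2.667172… → 2.67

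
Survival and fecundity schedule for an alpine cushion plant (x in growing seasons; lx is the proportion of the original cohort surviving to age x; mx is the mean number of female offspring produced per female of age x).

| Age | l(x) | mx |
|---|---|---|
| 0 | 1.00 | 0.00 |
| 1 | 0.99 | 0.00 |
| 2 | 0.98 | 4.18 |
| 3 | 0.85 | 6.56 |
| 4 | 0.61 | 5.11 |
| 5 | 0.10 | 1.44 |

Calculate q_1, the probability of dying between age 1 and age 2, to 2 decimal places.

0.01

q_1 = (l_1 − l_2) / l_1 = (0.99 − 0.98) / 0.99
     = 0.01 / 0.99 = 0.010101… → 0.01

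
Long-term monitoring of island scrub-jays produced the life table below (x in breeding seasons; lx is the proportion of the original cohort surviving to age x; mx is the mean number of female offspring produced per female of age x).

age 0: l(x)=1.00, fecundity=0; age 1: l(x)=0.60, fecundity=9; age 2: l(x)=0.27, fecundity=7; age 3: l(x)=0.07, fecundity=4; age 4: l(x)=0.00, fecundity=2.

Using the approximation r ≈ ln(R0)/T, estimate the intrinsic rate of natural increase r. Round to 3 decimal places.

1.529

R0 = Σ lx·mx = 0 + 5.4 + 1.89 + 0.28 + 0 = 7.57
Σ x·lx·mx = 10.02; T = 10.02/7.57 = 1.32365…
r ≈ ln(R0)/T = ln(7.57)/1.32365… = 1.52926… → 1.529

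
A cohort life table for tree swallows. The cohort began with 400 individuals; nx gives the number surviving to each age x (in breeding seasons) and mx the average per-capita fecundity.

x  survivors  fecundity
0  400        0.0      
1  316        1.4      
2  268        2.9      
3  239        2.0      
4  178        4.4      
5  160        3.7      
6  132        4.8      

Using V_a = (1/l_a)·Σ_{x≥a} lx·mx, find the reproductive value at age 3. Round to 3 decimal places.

lx = nx/n0 = nx/400: 1, 0.79, 0.67, 0.5975, 0.445, 0.4, 0.33
lx·mx for x ≥ 3: 1.195, 1.958, 1.48, 1.584 → sum = 6.217
V_3 = 6.217 / l_3 = 6.217 / 0.5975 = 10.405021… → 10.405

10.405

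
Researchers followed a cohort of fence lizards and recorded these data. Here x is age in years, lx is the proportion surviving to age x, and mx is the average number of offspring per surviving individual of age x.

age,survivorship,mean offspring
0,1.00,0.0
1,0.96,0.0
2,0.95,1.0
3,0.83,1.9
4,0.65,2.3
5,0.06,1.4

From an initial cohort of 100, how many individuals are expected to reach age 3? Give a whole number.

Expected survivors = N0 · l_3 = 100 × 0.83 = 83 → 83

83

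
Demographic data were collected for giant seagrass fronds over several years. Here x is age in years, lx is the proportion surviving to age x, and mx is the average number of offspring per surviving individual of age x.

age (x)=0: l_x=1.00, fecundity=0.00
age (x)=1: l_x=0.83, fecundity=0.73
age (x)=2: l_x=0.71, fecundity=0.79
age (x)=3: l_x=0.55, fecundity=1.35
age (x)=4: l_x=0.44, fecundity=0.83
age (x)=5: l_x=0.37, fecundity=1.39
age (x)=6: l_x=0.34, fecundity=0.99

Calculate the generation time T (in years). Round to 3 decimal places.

lx·mx: 0, 0.6059, 0.5609, 0.7425, 0.3652, 0.5143, 0.3366 → R0 = 3.1254
x·lx·mx: 0, 0.6059, 1.1218, 2.2275, 1.4608, 2.5715, 2.0196 → Σ = 10.0071
T = 10.0071 / 3.1254 = 3.201862… → 3.202

3.202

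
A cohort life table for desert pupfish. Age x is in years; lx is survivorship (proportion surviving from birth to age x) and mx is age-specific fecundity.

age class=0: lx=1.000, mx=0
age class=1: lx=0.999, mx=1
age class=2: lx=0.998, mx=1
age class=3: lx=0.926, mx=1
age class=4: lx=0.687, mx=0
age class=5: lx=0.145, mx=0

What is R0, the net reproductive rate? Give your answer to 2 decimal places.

lx·mx by age: 0, 0.999, 0.998, 0.926, 0, 0
R0 = Σ lx·mx = 2.923 → 2.92

2.92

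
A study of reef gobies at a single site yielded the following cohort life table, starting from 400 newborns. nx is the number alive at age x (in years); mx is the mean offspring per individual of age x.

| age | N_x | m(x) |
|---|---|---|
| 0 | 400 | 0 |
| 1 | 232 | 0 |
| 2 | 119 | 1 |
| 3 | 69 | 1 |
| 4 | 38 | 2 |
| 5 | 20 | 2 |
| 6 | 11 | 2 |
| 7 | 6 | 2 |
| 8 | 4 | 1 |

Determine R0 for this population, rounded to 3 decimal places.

lx = nx/n0 = nx/400: 1, 0.58, 0.2975, 0.1725, 0.095, 0.05, 0.0275, 0.015, 0.01
lx·mx by age: 0, 0, 0.2975, 0.1725, 0.19, 0.1, 0.055, 0.03, 0.01
R0 = Σ lx·mx = 0.855 → 0.855

0.855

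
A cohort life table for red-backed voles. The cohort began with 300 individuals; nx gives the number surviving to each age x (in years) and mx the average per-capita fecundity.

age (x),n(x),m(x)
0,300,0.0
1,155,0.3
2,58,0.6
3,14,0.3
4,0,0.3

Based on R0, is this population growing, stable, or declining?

declining

lx = nx/n0 = nx/300: 1, 0.51667…, 0.19333…, 0.04667…, 0
R0 = Σ lx·mx = 0 + 0.155… + 0.116… + 0.014… + 0 = 0.285…
R0 < 1, so the population is declining.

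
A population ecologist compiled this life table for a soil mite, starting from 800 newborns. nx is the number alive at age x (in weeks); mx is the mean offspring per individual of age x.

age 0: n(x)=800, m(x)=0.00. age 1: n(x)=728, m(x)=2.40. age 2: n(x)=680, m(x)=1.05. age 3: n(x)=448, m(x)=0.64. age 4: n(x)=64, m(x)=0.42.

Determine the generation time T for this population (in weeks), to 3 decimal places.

lx = nx/n0 = nx/800: 1, 0.91, 0.85, 0.56, 0.08
lx·mx: 0, 2.184, 0.8925, 0.3584, 0.0336 → R0 = 3.4685
x·lx·mx: 0, 2.184, 1.785, 1.0752, 0.1344 → Σ = 5.1786
T = 5.1786 / 3.4685 = 1.493037… → 1.493

1.493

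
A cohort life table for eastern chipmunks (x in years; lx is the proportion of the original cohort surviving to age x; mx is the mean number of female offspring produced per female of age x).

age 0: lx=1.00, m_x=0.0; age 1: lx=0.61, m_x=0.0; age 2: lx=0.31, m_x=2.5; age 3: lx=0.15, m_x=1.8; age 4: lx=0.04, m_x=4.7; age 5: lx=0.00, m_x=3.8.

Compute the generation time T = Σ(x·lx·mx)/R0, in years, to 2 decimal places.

2.52

lx·mx: 0, 0, 0.775, 0.27, 0.188, 0 → R0 = 1.233
x·lx·mx: 0, 0, 1.55, 0.81, 0.752, 0 → Σ = 3.112
T = 3.112 / 1.233 = 2.523925… → 2.52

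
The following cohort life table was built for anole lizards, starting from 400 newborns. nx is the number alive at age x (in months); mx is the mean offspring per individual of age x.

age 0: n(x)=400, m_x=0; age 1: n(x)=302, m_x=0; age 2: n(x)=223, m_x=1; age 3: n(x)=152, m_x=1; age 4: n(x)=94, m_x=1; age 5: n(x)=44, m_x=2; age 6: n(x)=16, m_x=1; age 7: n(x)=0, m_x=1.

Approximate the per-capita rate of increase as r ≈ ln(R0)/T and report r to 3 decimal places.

0.114

lx = nx/n0 = nx/400: 1, 0.755, 0.5575, 0.38, 0.235, 0.11, 0.04, 0
R0 = Σ lx·mx = 0 + 0 + 0.5575 + 0.38 + 0.235 + 0.22 + 0.04 + 0 = 1.4325
Σ x·lx·mx = 4.535; T = 4.535/1.4325 = 3.16579…
r ≈ ln(R0)/T = ln(1.4325)/3.16579… = 0.11353… → 0.114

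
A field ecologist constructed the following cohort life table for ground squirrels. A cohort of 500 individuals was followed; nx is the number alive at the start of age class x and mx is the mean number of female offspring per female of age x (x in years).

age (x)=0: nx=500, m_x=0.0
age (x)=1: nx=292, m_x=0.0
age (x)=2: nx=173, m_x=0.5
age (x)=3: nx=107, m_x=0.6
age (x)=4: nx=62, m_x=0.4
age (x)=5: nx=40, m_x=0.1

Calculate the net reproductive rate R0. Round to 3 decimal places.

0.359

lx = nx/n0 = nx/500: 1, 0.584, 0.346, 0.214, 0.124, 0.08
lx·mx by age: 0, 0, 0.173, 0.1284, 0.0496, 0.008
R0 = Σ lx·mx = 0.359 → 0.359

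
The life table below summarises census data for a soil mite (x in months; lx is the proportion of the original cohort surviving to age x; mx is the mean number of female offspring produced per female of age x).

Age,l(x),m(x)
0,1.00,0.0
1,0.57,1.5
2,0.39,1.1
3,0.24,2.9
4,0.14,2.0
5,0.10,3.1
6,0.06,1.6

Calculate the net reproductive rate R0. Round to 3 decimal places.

2.666

lx·mx by age: 0, 0.855, 0.429, 0.696, 0.28, 0.31, 0.096
R0 = Σ lx·mx = 2.666 → 2.666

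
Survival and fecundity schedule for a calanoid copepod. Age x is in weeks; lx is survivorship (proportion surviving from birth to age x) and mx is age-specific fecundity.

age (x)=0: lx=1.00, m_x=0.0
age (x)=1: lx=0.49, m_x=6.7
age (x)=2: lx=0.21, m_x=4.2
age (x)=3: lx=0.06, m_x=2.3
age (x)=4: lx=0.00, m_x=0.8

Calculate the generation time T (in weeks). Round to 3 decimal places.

1.269

lx·mx: 0, 3.283, 0.882, 0.138, 0 → R0 = 4.303
x·lx·mx: 0, 3.283, 1.764, 0.414, 0 → Σ = 5.461
T = 5.461 / 4.303 = 1.269115… → 1.269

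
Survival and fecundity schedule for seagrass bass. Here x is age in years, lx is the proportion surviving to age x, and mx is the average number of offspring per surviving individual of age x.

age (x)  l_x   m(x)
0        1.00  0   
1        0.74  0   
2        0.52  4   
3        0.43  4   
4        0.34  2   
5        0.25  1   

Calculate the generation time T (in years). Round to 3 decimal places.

2.810

lx·mx: 0, 0, 2.08, 1.72, 0.68, 0.25 → R0 = 4.73
x·lx·mx: 0, 0, 4.16, 5.16, 2.72, 1.25 → Σ = 13.29
T = 13.29 / 4.73 = 2.809725… → 2.810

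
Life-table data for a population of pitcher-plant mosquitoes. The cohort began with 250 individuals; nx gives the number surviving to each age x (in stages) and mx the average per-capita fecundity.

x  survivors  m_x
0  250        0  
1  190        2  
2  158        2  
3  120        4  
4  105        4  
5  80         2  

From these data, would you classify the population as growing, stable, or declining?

growing

lx = nx/n0 = nx/250: 1, 0.76, 0.632, 0.48, 0.42, 0.32
R0 = Σ lx·mx = 0 + 1.52 + 1.264 + 1.92 + 1.68 + 0.64 = 7.024
R0 > 1, so the population is growing.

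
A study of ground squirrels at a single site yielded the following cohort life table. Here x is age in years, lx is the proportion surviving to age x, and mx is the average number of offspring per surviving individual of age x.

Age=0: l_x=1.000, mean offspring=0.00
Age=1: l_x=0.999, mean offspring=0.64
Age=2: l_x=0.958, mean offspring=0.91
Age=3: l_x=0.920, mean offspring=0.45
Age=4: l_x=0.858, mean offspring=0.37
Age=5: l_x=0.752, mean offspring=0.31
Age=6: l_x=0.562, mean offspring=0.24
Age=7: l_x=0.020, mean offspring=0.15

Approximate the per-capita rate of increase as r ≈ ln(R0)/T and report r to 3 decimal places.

R0 = Σ lx·mx = 0 + 0.63936 + 0.87178 + 0.414 + 0.31746 + 0.23312 + 0.13488 + 0.003 = 2.6136
Σ x·lx·mx = 6.89064; T = 6.89064/2.6136 = 2.63646…
r ≈ ln(R0)/T = ln(2.6136)/2.63646… = 0.3644… → 0.364

0.364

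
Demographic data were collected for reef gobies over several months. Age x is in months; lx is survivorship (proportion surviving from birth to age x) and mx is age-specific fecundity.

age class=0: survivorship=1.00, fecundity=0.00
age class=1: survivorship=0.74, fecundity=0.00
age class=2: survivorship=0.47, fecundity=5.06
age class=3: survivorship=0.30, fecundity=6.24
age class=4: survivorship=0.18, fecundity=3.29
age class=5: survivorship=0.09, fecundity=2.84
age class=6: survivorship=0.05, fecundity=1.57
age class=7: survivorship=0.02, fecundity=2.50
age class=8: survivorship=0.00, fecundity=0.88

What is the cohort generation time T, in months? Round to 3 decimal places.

lx·mx: 0, 0, 2.3782, 1.872, 0.5922, 0.2556, 0.0785, 0.05, 0 → R0 = 5.2265
x·lx·mx: 0, 0, 4.7564, 5.616, 2.3688, 1.278, 0.471, 0.35, 0 → Σ = 14.8402
T = 14.8402 / 5.2265 = 2.839415… → 2.839

2.839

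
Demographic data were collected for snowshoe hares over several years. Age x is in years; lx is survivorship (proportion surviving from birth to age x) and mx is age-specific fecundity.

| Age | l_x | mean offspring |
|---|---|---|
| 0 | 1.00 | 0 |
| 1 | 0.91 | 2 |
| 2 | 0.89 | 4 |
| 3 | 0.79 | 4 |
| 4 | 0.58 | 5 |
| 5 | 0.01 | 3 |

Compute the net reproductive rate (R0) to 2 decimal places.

lx·mx by age: 0, 1.82, 3.56, 3.16, 2.9, 0.03
R0 = Σ lx·mx = 11.47 → 11.47

11.47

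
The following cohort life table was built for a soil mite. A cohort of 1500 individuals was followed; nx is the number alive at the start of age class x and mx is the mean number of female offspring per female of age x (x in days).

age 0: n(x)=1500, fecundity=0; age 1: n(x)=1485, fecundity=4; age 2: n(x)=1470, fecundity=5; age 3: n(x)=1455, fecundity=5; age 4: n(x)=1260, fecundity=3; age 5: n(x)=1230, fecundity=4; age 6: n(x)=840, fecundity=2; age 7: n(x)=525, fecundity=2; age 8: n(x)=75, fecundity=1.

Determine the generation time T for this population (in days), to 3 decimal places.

3.125

lx = nx/n0 = nx/1500: 1, 0.99, 0.98, 0.97, 0.84, 0.82, 0.56, 0.35, 0.05
lx·mx: 0, 3.96, 4.9, 4.85, 2.52, 3.28, 1.12, 0.7, 0.05 → R0 = 21.38
x·lx·mx: 0, 3.96, 9.8, 14.55, 10.08, 16.4, 6.72, 4.9, 0.4 → Σ = 66.81
T = 66.81 / 21.38 = 3.124883… → 3.125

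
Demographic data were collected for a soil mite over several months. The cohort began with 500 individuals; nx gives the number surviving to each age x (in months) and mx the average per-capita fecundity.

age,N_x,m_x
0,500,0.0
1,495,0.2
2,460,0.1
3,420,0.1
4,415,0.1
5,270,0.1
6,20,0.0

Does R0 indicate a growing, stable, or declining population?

declining

lx = nx/n0 = nx/500: 1, 0.99, 0.92, 0.84, 0.83, 0.54, 0.04
R0 = Σ lx·mx = 0 + 0.198 + 0.092 + 0.084 + 0.083 + 0.054 + 0 = 0.511
R0 < 1, so the population is declining.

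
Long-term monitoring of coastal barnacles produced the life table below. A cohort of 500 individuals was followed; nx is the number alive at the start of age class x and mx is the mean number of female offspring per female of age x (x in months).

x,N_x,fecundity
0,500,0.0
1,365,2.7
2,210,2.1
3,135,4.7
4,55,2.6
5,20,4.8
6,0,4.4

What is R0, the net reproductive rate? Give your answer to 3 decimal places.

lx = nx/n0 = nx/500: 1, 0.73, 0.42, 0.27, 0.11, 0.04, 0
lx·mx by age: 0, 1.971, 0.882, 1.269, 0.286, 0.192, 0
R0 = Σ lx·mx = 4.6 → 4.600

4.600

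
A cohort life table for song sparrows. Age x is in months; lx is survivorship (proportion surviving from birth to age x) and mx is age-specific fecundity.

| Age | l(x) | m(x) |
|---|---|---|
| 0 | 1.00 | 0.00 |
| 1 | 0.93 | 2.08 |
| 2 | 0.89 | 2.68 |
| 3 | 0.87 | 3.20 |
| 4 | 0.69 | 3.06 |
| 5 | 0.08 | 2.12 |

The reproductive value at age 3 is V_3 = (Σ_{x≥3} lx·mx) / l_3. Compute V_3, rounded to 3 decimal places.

5.822

lx·mx for x ≥ 3: 2.784, 2.1114, 0.1696 → sum = 5.065
V_3 = 5.065 / l_3 = 5.065 / 0.87 = 5.821839… → 5.822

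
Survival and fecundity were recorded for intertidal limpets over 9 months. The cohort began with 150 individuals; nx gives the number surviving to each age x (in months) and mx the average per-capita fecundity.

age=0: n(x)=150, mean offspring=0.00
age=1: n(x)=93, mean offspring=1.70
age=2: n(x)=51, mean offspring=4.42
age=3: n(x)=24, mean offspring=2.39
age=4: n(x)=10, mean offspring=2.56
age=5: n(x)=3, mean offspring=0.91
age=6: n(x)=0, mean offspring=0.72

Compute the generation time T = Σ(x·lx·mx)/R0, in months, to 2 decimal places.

1.91

lx = nx/n0 = nx/150: 1, 0.62, 0.34, 0.16, 0.06667…, 0.02, 0
lx·mx: 0, 1.054, 1.5028, 0.3824, 0.170667…, 0.0182, 0 → R0 = 3.128067…
x·lx·mx: 0, 1.054, 3.0056, 1.1472, 0.682667…, 0.091, 0 → Σ = 5.980467…
T = 5.980467… / 3.128067… = 1.911873… → 1.91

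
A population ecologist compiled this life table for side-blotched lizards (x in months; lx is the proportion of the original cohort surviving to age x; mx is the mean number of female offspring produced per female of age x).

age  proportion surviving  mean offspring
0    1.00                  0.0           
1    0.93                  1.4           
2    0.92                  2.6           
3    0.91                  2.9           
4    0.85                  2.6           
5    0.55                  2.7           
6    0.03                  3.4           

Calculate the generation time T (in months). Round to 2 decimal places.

3.05

lx·mx: 0, 1.302, 2.392, 2.639, 2.21, 1.485, 0.102 → R0 = 10.13
x·lx·mx: 0, 1.302, 4.784, 7.917, 8.84, 7.425, 0.612 → Σ = 30.88
T = 30.88 / 10.13 = 3.048371… → 3.05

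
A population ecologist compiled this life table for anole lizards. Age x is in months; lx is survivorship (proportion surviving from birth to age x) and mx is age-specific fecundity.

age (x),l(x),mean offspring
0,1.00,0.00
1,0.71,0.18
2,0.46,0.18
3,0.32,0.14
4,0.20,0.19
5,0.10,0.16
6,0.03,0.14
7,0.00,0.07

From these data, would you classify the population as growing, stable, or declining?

declining

R0 = Σ lx·mx = 0 + 0.1278 + 0.0828 + 0.0448 + 0.038 + 0.016 + 0.0042 + 0 = 0.3136
R0 < 1, so the population is declining.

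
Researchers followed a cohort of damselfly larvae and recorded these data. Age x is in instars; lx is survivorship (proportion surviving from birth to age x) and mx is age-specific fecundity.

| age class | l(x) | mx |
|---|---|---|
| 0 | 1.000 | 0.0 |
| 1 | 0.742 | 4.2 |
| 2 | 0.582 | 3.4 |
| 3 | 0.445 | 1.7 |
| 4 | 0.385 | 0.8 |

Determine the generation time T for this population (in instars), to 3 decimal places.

1.717

lx·mx: 0, 3.1164, 1.9788, 0.7565, 0.308 → R0 = 6.1597
x·lx·mx: 0, 3.1164, 3.9576, 2.2695, 1.232 → Σ = 10.5755
T = 10.5755 / 6.1597 = 1.716886… → 1.717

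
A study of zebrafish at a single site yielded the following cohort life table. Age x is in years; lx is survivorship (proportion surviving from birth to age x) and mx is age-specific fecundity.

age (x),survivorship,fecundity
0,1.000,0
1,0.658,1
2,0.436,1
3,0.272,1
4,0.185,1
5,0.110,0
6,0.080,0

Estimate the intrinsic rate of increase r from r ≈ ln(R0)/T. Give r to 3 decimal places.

R0 = Σ lx·mx = 0 + 0.658 + 0.436 + 0.272 + 0.185 + 0 + 0 = 1.551
Σ x·lx·mx = 3.086; T = 3.086/1.551 = 1.98968…
r ≈ ln(R0)/T = ln(1.551)/1.98968… = 0.22059… → 0.221

0.221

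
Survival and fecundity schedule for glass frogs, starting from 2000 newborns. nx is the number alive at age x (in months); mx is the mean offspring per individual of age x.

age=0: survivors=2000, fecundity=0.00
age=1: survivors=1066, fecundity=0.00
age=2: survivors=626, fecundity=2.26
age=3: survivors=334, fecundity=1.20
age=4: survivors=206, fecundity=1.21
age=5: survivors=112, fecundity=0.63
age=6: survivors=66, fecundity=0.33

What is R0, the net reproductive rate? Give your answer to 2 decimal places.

lx = nx/n0 = nx/2000: 1, 0.533, 0.313, 0.167, 0.103, 0.056, 0.033
lx·mx by age: 0, 0, 0.70738, 0.2004, 0.12463, 0.03528, 0.01089
R0 = Σ lx·mx = 1.07858 → 1.08

1.08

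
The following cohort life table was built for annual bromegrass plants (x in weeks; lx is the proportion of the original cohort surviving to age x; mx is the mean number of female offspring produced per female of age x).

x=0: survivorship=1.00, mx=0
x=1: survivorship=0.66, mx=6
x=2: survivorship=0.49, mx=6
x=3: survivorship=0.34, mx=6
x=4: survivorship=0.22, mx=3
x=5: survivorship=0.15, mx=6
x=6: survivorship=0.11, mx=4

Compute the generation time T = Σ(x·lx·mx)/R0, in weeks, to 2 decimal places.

2.35

lx·mx: 0, 3.96, 2.94, 2.04, 0.66, 0.9, 0.44 → R0 = 10.94
x·lx·mx: 0, 3.96, 5.88, 6.12, 2.64, 4.5, 2.64 → Σ = 25.74
T = 25.74 / 10.94 = 2.352834… → 2.35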